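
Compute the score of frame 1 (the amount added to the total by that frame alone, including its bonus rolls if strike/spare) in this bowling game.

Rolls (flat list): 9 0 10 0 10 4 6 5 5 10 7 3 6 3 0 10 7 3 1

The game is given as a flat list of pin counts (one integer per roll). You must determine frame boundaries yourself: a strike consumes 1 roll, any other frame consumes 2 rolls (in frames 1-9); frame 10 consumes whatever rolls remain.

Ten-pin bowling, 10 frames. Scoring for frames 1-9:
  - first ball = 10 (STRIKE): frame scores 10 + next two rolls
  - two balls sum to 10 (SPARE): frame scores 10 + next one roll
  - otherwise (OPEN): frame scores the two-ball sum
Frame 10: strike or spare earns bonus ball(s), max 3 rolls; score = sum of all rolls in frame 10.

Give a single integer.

Frame 1: OPEN (9+0=9). Cumulative: 9
Frame 2: STRIKE. 10 + next two rolls (0+10) = 20. Cumulative: 29
Frame 3: SPARE (0+10=10). 10 + next roll (4) = 14. Cumulative: 43

Answer: 9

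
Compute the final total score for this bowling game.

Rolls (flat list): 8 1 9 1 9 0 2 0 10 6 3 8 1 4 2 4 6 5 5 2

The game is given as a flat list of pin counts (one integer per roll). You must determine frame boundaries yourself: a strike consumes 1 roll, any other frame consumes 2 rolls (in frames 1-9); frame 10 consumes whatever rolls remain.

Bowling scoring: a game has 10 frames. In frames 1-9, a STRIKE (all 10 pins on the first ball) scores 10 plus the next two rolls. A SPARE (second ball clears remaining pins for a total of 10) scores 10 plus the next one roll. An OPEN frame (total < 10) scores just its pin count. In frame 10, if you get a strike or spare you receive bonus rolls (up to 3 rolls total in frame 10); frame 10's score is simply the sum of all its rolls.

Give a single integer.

Answer: 109

Derivation:
Frame 1: OPEN (8+1=9). Cumulative: 9
Frame 2: SPARE (9+1=10). 10 + next roll (9) = 19. Cumulative: 28
Frame 3: OPEN (9+0=9). Cumulative: 37
Frame 4: OPEN (2+0=2). Cumulative: 39
Frame 5: STRIKE. 10 + next two rolls (6+3) = 19. Cumulative: 58
Frame 6: OPEN (6+3=9). Cumulative: 67
Frame 7: OPEN (8+1=9). Cumulative: 76
Frame 8: OPEN (4+2=6). Cumulative: 82
Frame 9: SPARE (4+6=10). 10 + next roll (5) = 15. Cumulative: 97
Frame 10: SPARE. Sum of all frame-10 rolls (5+5+2) = 12. Cumulative: 109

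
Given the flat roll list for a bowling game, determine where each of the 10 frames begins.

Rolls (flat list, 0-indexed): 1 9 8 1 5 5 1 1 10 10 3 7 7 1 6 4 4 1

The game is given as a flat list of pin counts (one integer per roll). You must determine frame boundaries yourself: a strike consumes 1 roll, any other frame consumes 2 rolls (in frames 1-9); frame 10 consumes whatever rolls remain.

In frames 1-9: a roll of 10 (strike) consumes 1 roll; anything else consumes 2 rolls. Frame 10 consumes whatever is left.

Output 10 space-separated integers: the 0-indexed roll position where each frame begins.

Answer: 0 2 4 6 8 9 10 12 14 16

Derivation:
Frame 1 starts at roll index 0: rolls=1,9 (sum=10), consumes 2 rolls
Frame 2 starts at roll index 2: rolls=8,1 (sum=9), consumes 2 rolls
Frame 3 starts at roll index 4: rolls=5,5 (sum=10), consumes 2 rolls
Frame 4 starts at roll index 6: rolls=1,1 (sum=2), consumes 2 rolls
Frame 5 starts at roll index 8: roll=10 (strike), consumes 1 roll
Frame 6 starts at roll index 9: roll=10 (strike), consumes 1 roll
Frame 7 starts at roll index 10: rolls=3,7 (sum=10), consumes 2 rolls
Frame 8 starts at roll index 12: rolls=7,1 (sum=8), consumes 2 rolls
Frame 9 starts at roll index 14: rolls=6,4 (sum=10), consumes 2 rolls
Frame 10 starts at roll index 16: 2 remaining rolls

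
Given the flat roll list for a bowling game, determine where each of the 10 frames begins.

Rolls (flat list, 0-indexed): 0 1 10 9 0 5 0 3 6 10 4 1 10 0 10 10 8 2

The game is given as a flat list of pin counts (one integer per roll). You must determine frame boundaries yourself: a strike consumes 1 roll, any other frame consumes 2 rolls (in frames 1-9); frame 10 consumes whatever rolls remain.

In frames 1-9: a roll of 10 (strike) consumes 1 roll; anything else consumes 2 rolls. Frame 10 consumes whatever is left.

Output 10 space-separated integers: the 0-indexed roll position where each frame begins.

Frame 1 starts at roll index 0: rolls=0,1 (sum=1), consumes 2 rolls
Frame 2 starts at roll index 2: roll=10 (strike), consumes 1 roll
Frame 3 starts at roll index 3: rolls=9,0 (sum=9), consumes 2 rolls
Frame 4 starts at roll index 5: rolls=5,0 (sum=5), consumes 2 rolls
Frame 5 starts at roll index 7: rolls=3,6 (sum=9), consumes 2 rolls
Frame 6 starts at roll index 9: roll=10 (strike), consumes 1 roll
Frame 7 starts at roll index 10: rolls=4,1 (sum=5), consumes 2 rolls
Frame 8 starts at roll index 12: roll=10 (strike), consumes 1 roll
Frame 9 starts at roll index 13: rolls=0,10 (sum=10), consumes 2 rolls
Frame 10 starts at roll index 15: 3 remaining rolls

Answer: 0 2 3 5 7 9 10 12 13 15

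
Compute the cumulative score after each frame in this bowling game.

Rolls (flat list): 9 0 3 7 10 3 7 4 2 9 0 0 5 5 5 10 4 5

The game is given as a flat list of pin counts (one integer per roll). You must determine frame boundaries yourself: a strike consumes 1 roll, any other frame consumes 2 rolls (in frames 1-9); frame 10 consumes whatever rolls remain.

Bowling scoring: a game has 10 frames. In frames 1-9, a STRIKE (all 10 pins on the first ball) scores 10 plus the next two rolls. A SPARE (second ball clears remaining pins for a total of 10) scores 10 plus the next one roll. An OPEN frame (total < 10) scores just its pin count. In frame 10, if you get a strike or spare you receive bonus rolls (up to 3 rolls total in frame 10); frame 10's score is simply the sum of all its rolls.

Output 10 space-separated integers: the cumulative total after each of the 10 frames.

Answer: 9 29 49 63 69 78 83 103 122 131

Derivation:
Frame 1: OPEN (9+0=9). Cumulative: 9
Frame 2: SPARE (3+7=10). 10 + next roll (10) = 20. Cumulative: 29
Frame 3: STRIKE. 10 + next two rolls (3+7) = 20. Cumulative: 49
Frame 4: SPARE (3+7=10). 10 + next roll (4) = 14. Cumulative: 63
Frame 5: OPEN (4+2=6). Cumulative: 69
Frame 6: OPEN (9+0=9). Cumulative: 78
Frame 7: OPEN (0+5=5). Cumulative: 83
Frame 8: SPARE (5+5=10). 10 + next roll (10) = 20. Cumulative: 103
Frame 9: STRIKE. 10 + next two rolls (4+5) = 19. Cumulative: 122
Frame 10: OPEN. Sum of all frame-10 rolls (4+5) = 9. Cumulative: 131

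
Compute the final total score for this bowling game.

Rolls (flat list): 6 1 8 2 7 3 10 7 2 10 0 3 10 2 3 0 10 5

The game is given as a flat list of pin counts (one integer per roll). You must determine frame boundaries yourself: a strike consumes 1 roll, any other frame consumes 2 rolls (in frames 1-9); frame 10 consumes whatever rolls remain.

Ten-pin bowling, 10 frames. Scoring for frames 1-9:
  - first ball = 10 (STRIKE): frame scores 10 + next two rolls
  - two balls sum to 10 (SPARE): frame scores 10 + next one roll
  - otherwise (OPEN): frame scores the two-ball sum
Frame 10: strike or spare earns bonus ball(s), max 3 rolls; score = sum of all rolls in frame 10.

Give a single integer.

Answer: 123

Derivation:
Frame 1: OPEN (6+1=7). Cumulative: 7
Frame 2: SPARE (8+2=10). 10 + next roll (7) = 17. Cumulative: 24
Frame 3: SPARE (7+3=10). 10 + next roll (10) = 20. Cumulative: 44
Frame 4: STRIKE. 10 + next two rolls (7+2) = 19. Cumulative: 63
Frame 5: OPEN (7+2=9). Cumulative: 72
Frame 6: STRIKE. 10 + next two rolls (0+3) = 13. Cumulative: 85
Frame 7: OPEN (0+3=3). Cumulative: 88
Frame 8: STRIKE. 10 + next two rolls (2+3) = 15. Cumulative: 103
Frame 9: OPEN (2+3=5). Cumulative: 108
Frame 10: SPARE. Sum of all frame-10 rolls (0+10+5) = 15. Cumulative: 123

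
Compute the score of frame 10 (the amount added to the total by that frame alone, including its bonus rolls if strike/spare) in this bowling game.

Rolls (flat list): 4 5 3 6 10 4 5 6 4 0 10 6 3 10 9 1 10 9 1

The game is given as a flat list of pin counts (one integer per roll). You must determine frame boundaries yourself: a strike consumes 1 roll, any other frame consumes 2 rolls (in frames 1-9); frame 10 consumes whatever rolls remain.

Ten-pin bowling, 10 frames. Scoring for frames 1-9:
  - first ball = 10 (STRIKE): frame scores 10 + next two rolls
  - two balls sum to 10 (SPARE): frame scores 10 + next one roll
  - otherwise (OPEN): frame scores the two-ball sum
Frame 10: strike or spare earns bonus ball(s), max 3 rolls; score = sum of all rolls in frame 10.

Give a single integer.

Frame 1: OPEN (4+5=9). Cumulative: 9
Frame 2: OPEN (3+6=9). Cumulative: 18
Frame 3: STRIKE. 10 + next two rolls (4+5) = 19. Cumulative: 37
Frame 4: OPEN (4+5=9). Cumulative: 46
Frame 5: SPARE (6+4=10). 10 + next roll (0) = 10. Cumulative: 56
Frame 6: SPARE (0+10=10). 10 + next roll (6) = 16. Cumulative: 72
Frame 7: OPEN (6+3=9). Cumulative: 81
Frame 8: STRIKE. 10 + next two rolls (9+1) = 20. Cumulative: 101
Frame 9: SPARE (9+1=10). 10 + next roll (10) = 20. Cumulative: 121
Frame 10: STRIKE. Sum of all frame-10 rolls (10+9+1) = 20. Cumulative: 141

Answer: 20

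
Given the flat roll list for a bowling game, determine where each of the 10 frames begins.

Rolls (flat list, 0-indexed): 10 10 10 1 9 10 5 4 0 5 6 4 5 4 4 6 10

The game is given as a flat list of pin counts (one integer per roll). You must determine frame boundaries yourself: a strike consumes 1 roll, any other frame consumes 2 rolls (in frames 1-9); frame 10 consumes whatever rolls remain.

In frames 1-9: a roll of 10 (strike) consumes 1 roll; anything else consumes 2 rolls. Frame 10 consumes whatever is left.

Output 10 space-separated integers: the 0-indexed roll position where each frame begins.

Frame 1 starts at roll index 0: roll=10 (strike), consumes 1 roll
Frame 2 starts at roll index 1: roll=10 (strike), consumes 1 roll
Frame 3 starts at roll index 2: roll=10 (strike), consumes 1 roll
Frame 4 starts at roll index 3: rolls=1,9 (sum=10), consumes 2 rolls
Frame 5 starts at roll index 5: roll=10 (strike), consumes 1 roll
Frame 6 starts at roll index 6: rolls=5,4 (sum=9), consumes 2 rolls
Frame 7 starts at roll index 8: rolls=0,5 (sum=5), consumes 2 rolls
Frame 8 starts at roll index 10: rolls=6,4 (sum=10), consumes 2 rolls
Frame 9 starts at roll index 12: rolls=5,4 (sum=9), consumes 2 rolls
Frame 10 starts at roll index 14: 3 remaining rolls

Answer: 0 1 2 3 5 6 8 10 12 14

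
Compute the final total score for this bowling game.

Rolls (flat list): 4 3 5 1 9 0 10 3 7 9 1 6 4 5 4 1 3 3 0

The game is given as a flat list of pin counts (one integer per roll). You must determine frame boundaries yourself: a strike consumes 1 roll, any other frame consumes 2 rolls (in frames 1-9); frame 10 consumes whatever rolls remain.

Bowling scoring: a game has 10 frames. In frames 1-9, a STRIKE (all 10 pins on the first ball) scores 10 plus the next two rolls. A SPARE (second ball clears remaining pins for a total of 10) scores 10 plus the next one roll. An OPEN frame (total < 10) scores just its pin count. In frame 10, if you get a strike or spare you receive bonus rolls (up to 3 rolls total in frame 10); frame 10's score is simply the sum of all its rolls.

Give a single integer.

Answer: 108

Derivation:
Frame 1: OPEN (4+3=7). Cumulative: 7
Frame 2: OPEN (5+1=6). Cumulative: 13
Frame 3: OPEN (9+0=9). Cumulative: 22
Frame 4: STRIKE. 10 + next two rolls (3+7) = 20. Cumulative: 42
Frame 5: SPARE (3+7=10). 10 + next roll (9) = 19. Cumulative: 61
Frame 6: SPARE (9+1=10). 10 + next roll (6) = 16. Cumulative: 77
Frame 7: SPARE (6+4=10). 10 + next roll (5) = 15. Cumulative: 92
Frame 8: OPEN (5+4=9). Cumulative: 101
Frame 9: OPEN (1+3=4). Cumulative: 105
Frame 10: OPEN. Sum of all frame-10 rolls (3+0) = 3. Cumulative: 108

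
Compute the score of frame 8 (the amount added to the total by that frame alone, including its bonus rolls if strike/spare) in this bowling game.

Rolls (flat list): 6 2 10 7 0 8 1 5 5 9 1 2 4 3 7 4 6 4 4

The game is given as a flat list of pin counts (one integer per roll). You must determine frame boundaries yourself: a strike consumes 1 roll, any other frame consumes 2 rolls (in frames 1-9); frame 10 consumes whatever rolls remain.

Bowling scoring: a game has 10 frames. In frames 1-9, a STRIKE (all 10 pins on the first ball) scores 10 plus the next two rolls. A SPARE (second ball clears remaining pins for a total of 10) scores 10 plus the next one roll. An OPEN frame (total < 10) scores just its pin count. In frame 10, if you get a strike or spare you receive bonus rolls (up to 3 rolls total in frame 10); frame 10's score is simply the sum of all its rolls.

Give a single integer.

Answer: 14

Derivation:
Frame 1: OPEN (6+2=8). Cumulative: 8
Frame 2: STRIKE. 10 + next two rolls (7+0) = 17. Cumulative: 25
Frame 3: OPEN (7+0=7). Cumulative: 32
Frame 4: OPEN (8+1=9). Cumulative: 41
Frame 5: SPARE (5+5=10). 10 + next roll (9) = 19. Cumulative: 60
Frame 6: SPARE (9+1=10). 10 + next roll (2) = 12. Cumulative: 72
Frame 7: OPEN (2+4=6). Cumulative: 78
Frame 8: SPARE (3+7=10). 10 + next roll (4) = 14. Cumulative: 92
Frame 9: SPARE (4+6=10). 10 + next roll (4) = 14. Cumulative: 106
Frame 10: OPEN. Sum of all frame-10 rolls (4+4) = 8. Cumulative: 114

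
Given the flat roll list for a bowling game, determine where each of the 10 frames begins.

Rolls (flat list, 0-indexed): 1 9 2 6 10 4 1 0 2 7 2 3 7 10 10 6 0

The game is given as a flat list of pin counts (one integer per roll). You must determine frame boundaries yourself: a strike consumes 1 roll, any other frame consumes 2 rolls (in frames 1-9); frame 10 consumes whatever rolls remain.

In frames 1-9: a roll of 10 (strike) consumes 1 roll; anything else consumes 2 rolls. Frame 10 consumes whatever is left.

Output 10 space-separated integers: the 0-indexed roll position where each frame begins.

Answer: 0 2 4 5 7 9 11 13 14 15

Derivation:
Frame 1 starts at roll index 0: rolls=1,9 (sum=10), consumes 2 rolls
Frame 2 starts at roll index 2: rolls=2,6 (sum=8), consumes 2 rolls
Frame 3 starts at roll index 4: roll=10 (strike), consumes 1 roll
Frame 4 starts at roll index 5: rolls=4,1 (sum=5), consumes 2 rolls
Frame 5 starts at roll index 7: rolls=0,2 (sum=2), consumes 2 rolls
Frame 6 starts at roll index 9: rolls=7,2 (sum=9), consumes 2 rolls
Frame 7 starts at roll index 11: rolls=3,7 (sum=10), consumes 2 rolls
Frame 8 starts at roll index 13: roll=10 (strike), consumes 1 roll
Frame 9 starts at roll index 14: roll=10 (strike), consumes 1 roll
Frame 10 starts at roll index 15: 2 remaining rolls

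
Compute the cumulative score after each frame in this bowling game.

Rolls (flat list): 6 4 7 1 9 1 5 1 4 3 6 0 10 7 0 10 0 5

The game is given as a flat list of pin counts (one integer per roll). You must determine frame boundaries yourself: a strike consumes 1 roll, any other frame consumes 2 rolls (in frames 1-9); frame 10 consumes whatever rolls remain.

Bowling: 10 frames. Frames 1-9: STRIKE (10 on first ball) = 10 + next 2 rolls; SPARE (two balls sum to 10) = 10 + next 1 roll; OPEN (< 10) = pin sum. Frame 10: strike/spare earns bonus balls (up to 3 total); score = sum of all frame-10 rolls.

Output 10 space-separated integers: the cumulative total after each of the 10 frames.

Frame 1: SPARE (6+4=10). 10 + next roll (7) = 17. Cumulative: 17
Frame 2: OPEN (7+1=8). Cumulative: 25
Frame 3: SPARE (9+1=10). 10 + next roll (5) = 15. Cumulative: 40
Frame 4: OPEN (5+1=6). Cumulative: 46
Frame 5: OPEN (4+3=7). Cumulative: 53
Frame 6: OPEN (6+0=6). Cumulative: 59
Frame 7: STRIKE. 10 + next two rolls (7+0) = 17. Cumulative: 76
Frame 8: OPEN (7+0=7). Cumulative: 83
Frame 9: STRIKE. 10 + next two rolls (0+5) = 15. Cumulative: 98
Frame 10: OPEN. Sum of all frame-10 rolls (0+5) = 5. Cumulative: 103

Answer: 17 25 40 46 53 59 76 83 98 103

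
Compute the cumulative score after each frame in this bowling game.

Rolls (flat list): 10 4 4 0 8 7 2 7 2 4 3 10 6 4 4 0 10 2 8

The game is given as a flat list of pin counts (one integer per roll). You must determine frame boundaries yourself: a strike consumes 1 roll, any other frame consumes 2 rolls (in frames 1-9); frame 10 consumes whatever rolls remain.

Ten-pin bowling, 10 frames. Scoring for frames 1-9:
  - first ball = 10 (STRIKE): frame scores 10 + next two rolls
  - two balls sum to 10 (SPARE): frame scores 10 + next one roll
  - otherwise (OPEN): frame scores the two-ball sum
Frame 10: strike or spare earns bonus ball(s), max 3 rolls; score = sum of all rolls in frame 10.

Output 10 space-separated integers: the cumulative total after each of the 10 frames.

Answer: 18 26 34 43 52 59 79 93 97 117

Derivation:
Frame 1: STRIKE. 10 + next two rolls (4+4) = 18. Cumulative: 18
Frame 2: OPEN (4+4=8). Cumulative: 26
Frame 3: OPEN (0+8=8). Cumulative: 34
Frame 4: OPEN (7+2=9). Cumulative: 43
Frame 5: OPEN (7+2=9). Cumulative: 52
Frame 6: OPEN (4+3=7). Cumulative: 59
Frame 7: STRIKE. 10 + next two rolls (6+4) = 20. Cumulative: 79
Frame 8: SPARE (6+4=10). 10 + next roll (4) = 14. Cumulative: 93
Frame 9: OPEN (4+0=4). Cumulative: 97
Frame 10: STRIKE. Sum of all frame-10 rolls (10+2+8) = 20. Cumulative: 117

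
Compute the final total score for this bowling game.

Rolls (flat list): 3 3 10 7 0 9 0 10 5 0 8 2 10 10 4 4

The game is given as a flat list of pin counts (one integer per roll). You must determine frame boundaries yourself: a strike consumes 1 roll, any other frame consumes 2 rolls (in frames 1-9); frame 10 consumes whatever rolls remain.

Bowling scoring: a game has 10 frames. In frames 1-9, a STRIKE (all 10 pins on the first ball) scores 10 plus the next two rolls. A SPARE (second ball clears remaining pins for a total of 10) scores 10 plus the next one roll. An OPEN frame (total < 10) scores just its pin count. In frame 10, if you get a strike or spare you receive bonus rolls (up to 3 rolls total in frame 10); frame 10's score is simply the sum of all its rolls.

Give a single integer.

Frame 1: OPEN (3+3=6). Cumulative: 6
Frame 2: STRIKE. 10 + next two rolls (7+0) = 17. Cumulative: 23
Frame 3: OPEN (7+0=7). Cumulative: 30
Frame 4: OPEN (9+0=9). Cumulative: 39
Frame 5: STRIKE. 10 + next two rolls (5+0) = 15. Cumulative: 54
Frame 6: OPEN (5+0=5). Cumulative: 59
Frame 7: SPARE (8+2=10). 10 + next roll (10) = 20. Cumulative: 79
Frame 8: STRIKE. 10 + next two rolls (10+4) = 24. Cumulative: 103
Frame 9: STRIKE. 10 + next two rolls (4+4) = 18. Cumulative: 121
Frame 10: OPEN. Sum of all frame-10 rolls (4+4) = 8. Cumulative: 129

Answer: 129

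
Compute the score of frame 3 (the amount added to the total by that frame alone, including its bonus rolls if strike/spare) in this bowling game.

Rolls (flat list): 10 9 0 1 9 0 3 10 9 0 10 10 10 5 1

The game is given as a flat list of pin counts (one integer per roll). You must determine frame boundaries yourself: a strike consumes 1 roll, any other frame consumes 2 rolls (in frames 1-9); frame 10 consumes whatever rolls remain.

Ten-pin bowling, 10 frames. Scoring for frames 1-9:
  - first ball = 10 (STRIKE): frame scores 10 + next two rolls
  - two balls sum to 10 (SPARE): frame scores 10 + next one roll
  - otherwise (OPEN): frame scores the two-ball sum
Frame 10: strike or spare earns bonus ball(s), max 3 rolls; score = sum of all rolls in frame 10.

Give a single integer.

Frame 1: STRIKE. 10 + next two rolls (9+0) = 19. Cumulative: 19
Frame 2: OPEN (9+0=9). Cumulative: 28
Frame 3: SPARE (1+9=10). 10 + next roll (0) = 10. Cumulative: 38
Frame 4: OPEN (0+3=3). Cumulative: 41
Frame 5: STRIKE. 10 + next two rolls (9+0) = 19. Cumulative: 60

Answer: 10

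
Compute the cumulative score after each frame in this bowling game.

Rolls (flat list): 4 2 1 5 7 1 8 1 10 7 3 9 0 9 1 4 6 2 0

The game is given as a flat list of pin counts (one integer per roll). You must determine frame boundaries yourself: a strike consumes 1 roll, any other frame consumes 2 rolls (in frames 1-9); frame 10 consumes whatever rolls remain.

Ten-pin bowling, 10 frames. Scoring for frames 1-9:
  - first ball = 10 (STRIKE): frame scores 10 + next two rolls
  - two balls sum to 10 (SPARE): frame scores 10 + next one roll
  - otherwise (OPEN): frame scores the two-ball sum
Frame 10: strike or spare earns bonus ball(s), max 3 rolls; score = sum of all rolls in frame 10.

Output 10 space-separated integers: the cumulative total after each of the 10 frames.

Answer: 6 12 20 29 49 68 77 91 103 105

Derivation:
Frame 1: OPEN (4+2=6). Cumulative: 6
Frame 2: OPEN (1+5=6). Cumulative: 12
Frame 3: OPEN (7+1=8). Cumulative: 20
Frame 4: OPEN (8+1=9). Cumulative: 29
Frame 5: STRIKE. 10 + next two rolls (7+3) = 20. Cumulative: 49
Frame 6: SPARE (7+3=10). 10 + next roll (9) = 19. Cumulative: 68
Frame 7: OPEN (9+0=9). Cumulative: 77
Frame 8: SPARE (9+1=10). 10 + next roll (4) = 14. Cumulative: 91
Frame 9: SPARE (4+6=10). 10 + next roll (2) = 12. Cumulative: 103
Frame 10: OPEN. Sum of all frame-10 rolls (2+0) = 2. Cumulative: 105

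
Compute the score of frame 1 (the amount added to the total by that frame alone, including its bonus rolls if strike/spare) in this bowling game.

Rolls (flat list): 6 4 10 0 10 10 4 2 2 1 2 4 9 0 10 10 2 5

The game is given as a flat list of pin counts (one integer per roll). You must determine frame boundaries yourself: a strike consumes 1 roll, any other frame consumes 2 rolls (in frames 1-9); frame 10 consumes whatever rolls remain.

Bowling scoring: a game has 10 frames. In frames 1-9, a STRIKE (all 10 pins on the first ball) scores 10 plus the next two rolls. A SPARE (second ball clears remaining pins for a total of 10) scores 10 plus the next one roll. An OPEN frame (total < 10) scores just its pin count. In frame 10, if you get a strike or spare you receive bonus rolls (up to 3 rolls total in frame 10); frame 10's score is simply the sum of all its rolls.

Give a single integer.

Frame 1: SPARE (6+4=10). 10 + next roll (10) = 20. Cumulative: 20
Frame 2: STRIKE. 10 + next two rolls (0+10) = 20. Cumulative: 40
Frame 3: SPARE (0+10=10). 10 + next roll (10) = 20. Cumulative: 60

Answer: 20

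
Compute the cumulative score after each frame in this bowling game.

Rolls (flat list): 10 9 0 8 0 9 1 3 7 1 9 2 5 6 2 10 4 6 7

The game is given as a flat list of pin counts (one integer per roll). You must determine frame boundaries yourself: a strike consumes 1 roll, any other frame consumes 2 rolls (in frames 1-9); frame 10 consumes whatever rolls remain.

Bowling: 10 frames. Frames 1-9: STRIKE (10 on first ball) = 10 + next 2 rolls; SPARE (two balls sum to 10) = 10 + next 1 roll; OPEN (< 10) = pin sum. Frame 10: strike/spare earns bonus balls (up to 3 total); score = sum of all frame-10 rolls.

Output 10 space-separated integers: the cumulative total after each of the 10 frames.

Answer: 19 28 36 49 60 72 79 87 107 124

Derivation:
Frame 1: STRIKE. 10 + next two rolls (9+0) = 19. Cumulative: 19
Frame 2: OPEN (9+0=9). Cumulative: 28
Frame 3: OPEN (8+0=8). Cumulative: 36
Frame 4: SPARE (9+1=10). 10 + next roll (3) = 13. Cumulative: 49
Frame 5: SPARE (3+7=10). 10 + next roll (1) = 11. Cumulative: 60
Frame 6: SPARE (1+9=10). 10 + next roll (2) = 12. Cumulative: 72
Frame 7: OPEN (2+5=7). Cumulative: 79
Frame 8: OPEN (6+2=8). Cumulative: 87
Frame 9: STRIKE. 10 + next two rolls (4+6) = 20. Cumulative: 107
Frame 10: SPARE. Sum of all frame-10 rolls (4+6+7) = 17. Cumulative: 124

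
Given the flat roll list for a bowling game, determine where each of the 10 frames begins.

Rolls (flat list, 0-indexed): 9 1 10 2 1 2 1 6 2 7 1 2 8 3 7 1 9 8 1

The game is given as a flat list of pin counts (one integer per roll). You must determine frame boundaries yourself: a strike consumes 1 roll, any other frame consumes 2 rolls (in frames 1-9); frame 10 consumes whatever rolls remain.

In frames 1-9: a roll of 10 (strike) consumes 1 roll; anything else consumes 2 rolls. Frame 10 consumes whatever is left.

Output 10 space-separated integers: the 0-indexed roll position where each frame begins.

Frame 1 starts at roll index 0: rolls=9,1 (sum=10), consumes 2 rolls
Frame 2 starts at roll index 2: roll=10 (strike), consumes 1 roll
Frame 3 starts at roll index 3: rolls=2,1 (sum=3), consumes 2 rolls
Frame 4 starts at roll index 5: rolls=2,1 (sum=3), consumes 2 rolls
Frame 5 starts at roll index 7: rolls=6,2 (sum=8), consumes 2 rolls
Frame 6 starts at roll index 9: rolls=7,1 (sum=8), consumes 2 rolls
Frame 7 starts at roll index 11: rolls=2,8 (sum=10), consumes 2 rolls
Frame 8 starts at roll index 13: rolls=3,7 (sum=10), consumes 2 rolls
Frame 9 starts at roll index 15: rolls=1,9 (sum=10), consumes 2 rolls
Frame 10 starts at roll index 17: 2 remaining rolls

Answer: 0 2 3 5 7 9 11 13 15 17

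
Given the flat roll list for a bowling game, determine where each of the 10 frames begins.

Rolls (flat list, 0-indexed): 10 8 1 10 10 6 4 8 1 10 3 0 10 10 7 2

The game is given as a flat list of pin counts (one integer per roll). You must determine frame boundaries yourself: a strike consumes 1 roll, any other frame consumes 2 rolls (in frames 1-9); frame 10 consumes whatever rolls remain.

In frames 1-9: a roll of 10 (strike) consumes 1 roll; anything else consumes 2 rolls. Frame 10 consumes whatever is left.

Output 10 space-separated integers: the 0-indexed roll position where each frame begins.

Frame 1 starts at roll index 0: roll=10 (strike), consumes 1 roll
Frame 2 starts at roll index 1: rolls=8,1 (sum=9), consumes 2 rolls
Frame 3 starts at roll index 3: roll=10 (strike), consumes 1 roll
Frame 4 starts at roll index 4: roll=10 (strike), consumes 1 roll
Frame 5 starts at roll index 5: rolls=6,4 (sum=10), consumes 2 rolls
Frame 6 starts at roll index 7: rolls=8,1 (sum=9), consumes 2 rolls
Frame 7 starts at roll index 9: roll=10 (strike), consumes 1 roll
Frame 8 starts at roll index 10: rolls=3,0 (sum=3), consumes 2 rolls
Frame 9 starts at roll index 12: roll=10 (strike), consumes 1 roll
Frame 10 starts at roll index 13: 3 remaining rolls

Answer: 0 1 3 4 5 7 9 10 12 13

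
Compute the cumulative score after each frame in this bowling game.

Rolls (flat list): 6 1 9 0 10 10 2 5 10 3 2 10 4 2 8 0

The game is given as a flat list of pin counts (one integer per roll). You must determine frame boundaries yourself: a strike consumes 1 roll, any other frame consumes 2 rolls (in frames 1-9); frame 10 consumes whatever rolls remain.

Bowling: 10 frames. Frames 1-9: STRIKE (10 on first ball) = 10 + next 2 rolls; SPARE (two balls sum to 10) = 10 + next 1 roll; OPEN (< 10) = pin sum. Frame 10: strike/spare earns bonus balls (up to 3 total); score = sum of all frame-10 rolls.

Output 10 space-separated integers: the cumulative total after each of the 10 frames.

Frame 1: OPEN (6+1=7). Cumulative: 7
Frame 2: OPEN (9+0=9). Cumulative: 16
Frame 3: STRIKE. 10 + next two rolls (10+2) = 22. Cumulative: 38
Frame 4: STRIKE. 10 + next two rolls (2+5) = 17. Cumulative: 55
Frame 5: OPEN (2+5=7). Cumulative: 62
Frame 6: STRIKE. 10 + next two rolls (3+2) = 15. Cumulative: 77
Frame 7: OPEN (3+2=5). Cumulative: 82
Frame 8: STRIKE. 10 + next two rolls (4+2) = 16. Cumulative: 98
Frame 9: OPEN (4+2=6). Cumulative: 104
Frame 10: OPEN. Sum of all frame-10 rolls (8+0) = 8. Cumulative: 112

Answer: 7 16 38 55 62 77 82 98 104 112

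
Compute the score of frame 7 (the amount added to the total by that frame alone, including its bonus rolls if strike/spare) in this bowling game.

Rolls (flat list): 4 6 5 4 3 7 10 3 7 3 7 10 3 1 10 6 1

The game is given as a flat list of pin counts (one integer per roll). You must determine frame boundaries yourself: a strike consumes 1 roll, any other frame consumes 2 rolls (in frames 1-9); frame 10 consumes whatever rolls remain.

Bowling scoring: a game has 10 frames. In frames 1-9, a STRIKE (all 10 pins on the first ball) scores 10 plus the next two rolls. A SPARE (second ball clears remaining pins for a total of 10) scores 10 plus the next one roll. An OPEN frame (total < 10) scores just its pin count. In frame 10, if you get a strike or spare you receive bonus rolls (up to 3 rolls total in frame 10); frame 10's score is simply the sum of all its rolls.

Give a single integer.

Answer: 14

Derivation:
Frame 1: SPARE (4+6=10). 10 + next roll (5) = 15. Cumulative: 15
Frame 2: OPEN (5+4=9). Cumulative: 24
Frame 3: SPARE (3+7=10). 10 + next roll (10) = 20. Cumulative: 44
Frame 4: STRIKE. 10 + next two rolls (3+7) = 20. Cumulative: 64
Frame 5: SPARE (3+7=10). 10 + next roll (3) = 13. Cumulative: 77
Frame 6: SPARE (3+7=10). 10 + next roll (10) = 20. Cumulative: 97
Frame 7: STRIKE. 10 + next two rolls (3+1) = 14. Cumulative: 111
Frame 8: OPEN (3+1=4). Cumulative: 115
Frame 9: STRIKE. 10 + next two rolls (6+1) = 17. Cumulative: 132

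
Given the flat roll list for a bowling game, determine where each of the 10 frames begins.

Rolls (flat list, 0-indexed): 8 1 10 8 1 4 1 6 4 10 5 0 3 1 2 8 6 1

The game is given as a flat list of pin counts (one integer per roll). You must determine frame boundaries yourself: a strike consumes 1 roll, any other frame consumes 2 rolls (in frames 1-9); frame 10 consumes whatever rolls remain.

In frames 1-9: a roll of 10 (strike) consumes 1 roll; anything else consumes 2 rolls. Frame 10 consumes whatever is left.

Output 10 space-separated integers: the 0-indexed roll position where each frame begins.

Answer: 0 2 3 5 7 9 10 12 14 16

Derivation:
Frame 1 starts at roll index 0: rolls=8,1 (sum=9), consumes 2 rolls
Frame 2 starts at roll index 2: roll=10 (strike), consumes 1 roll
Frame 3 starts at roll index 3: rolls=8,1 (sum=9), consumes 2 rolls
Frame 4 starts at roll index 5: rolls=4,1 (sum=5), consumes 2 rolls
Frame 5 starts at roll index 7: rolls=6,4 (sum=10), consumes 2 rolls
Frame 6 starts at roll index 9: roll=10 (strike), consumes 1 roll
Frame 7 starts at roll index 10: rolls=5,0 (sum=5), consumes 2 rolls
Frame 8 starts at roll index 12: rolls=3,1 (sum=4), consumes 2 rolls
Frame 9 starts at roll index 14: rolls=2,8 (sum=10), consumes 2 rolls
Frame 10 starts at roll index 16: 2 remaining rolls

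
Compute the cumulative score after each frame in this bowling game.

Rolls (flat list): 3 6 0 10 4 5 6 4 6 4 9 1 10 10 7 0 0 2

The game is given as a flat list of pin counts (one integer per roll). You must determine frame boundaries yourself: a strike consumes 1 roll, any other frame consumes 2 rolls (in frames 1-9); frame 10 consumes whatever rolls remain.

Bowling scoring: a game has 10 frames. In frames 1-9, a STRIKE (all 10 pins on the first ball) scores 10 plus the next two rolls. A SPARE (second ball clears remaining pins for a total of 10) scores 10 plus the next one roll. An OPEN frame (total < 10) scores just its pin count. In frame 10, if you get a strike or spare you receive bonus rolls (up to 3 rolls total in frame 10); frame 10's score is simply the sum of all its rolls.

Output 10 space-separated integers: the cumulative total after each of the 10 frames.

Frame 1: OPEN (3+6=9). Cumulative: 9
Frame 2: SPARE (0+10=10). 10 + next roll (4) = 14. Cumulative: 23
Frame 3: OPEN (4+5=9). Cumulative: 32
Frame 4: SPARE (6+4=10). 10 + next roll (6) = 16. Cumulative: 48
Frame 5: SPARE (6+4=10). 10 + next roll (9) = 19. Cumulative: 67
Frame 6: SPARE (9+1=10). 10 + next roll (10) = 20. Cumulative: 87
Frame 7: STRIKE. 10 + next two rolls (10+7) = 27. Cumulative: 114
Frame 8: STRIKE. 10 + next two rolls (7+0) = 17. Cumulative: 131
Frame 9: OPEN (7+0=7). Cumulative: 138
Frame 10: OPEN. Sum of all frame-10 rolls (0+2) = 2. Cumulative: 140

Answer: 9 23 32 48 67 87 114 131 138 140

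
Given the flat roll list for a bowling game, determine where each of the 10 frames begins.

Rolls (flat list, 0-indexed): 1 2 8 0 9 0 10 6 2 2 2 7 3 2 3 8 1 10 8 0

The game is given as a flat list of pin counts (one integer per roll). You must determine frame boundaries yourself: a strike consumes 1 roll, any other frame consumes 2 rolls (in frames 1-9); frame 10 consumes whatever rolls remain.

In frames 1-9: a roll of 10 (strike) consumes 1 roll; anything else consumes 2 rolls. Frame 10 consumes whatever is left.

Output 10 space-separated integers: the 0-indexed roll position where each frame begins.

Answer: 0 2 4 6 7 9 11 13 15 17

Derivation:
Frame 1 starts at roll index 0: rolls=1,2 (sum=3), consumes 2 rolls
Frame 2 starts at roll index 2: rolls=8,0 (sum=8), consumes 2 rolls
Frame 3 starts at roll index 4: rolls=9,0 (sum=9), consumes 2 rolls
Frame 4 starts at roll index 6: roll=10 (strike), consumes 1 roll
Frame 5 starts at roll index 7: rolls=6,2 (sum=8), consumes 2 rolls
Frame 6 starts at roll index 9: rolls=2,2 (sum=4), consumes 2 rolls
Frame 7 starts at roll index 11: rolls=7,3 (sum=10), consumes 2 rolls
Frame 8 starts at roll index 13: rolls=2,3 (sum=5), consumes 2 rolls
Frame 9 starts at roll index 15: rolls=8,1 (sum=9), consumes 2 rolls
Frame 10 starts at roll index 17: 3 remaining rolls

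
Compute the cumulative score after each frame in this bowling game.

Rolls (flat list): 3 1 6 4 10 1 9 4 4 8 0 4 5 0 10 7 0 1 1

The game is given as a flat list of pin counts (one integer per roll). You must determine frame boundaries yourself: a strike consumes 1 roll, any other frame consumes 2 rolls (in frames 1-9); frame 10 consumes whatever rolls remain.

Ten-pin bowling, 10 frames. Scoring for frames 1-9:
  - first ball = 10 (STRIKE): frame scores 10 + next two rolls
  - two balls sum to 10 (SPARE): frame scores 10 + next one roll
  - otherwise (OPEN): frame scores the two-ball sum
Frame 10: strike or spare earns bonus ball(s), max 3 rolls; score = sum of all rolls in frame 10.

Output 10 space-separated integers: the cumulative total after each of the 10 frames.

Frame 1: OPEN (3+1=4). Cumulative: 4
Frame 2: SPARE (6+4=10). 10 + next roll (10) = 20. Cumulative: 24
Frame 3: STRIKE. 10 + next two rolls (1+9) = 20. Cumulative: 44
Frame 4: SPARE (1+9=10). 10 + next roll (4) = 14. Cumulative: 58
Frame 5: OPEN (4+4=8). Cumulative: 66
Frame 6: OPEN (8+0=8). Cumulative: 74
Frame 7: OPEN (4+5=9). Cumulative: 83
Frame 8: SPARE (0+10=10). 10 + next roll (7) = 17. Cumulative: 100
Frame 9: OPEN (7+0=7). Cumulative: 107
Frame 10: OPEN. Sum of all frame-10 rolls (1+1) = 2. Cumulative: 109

Answer: 4 24 44 58 66 74 83 100 107 109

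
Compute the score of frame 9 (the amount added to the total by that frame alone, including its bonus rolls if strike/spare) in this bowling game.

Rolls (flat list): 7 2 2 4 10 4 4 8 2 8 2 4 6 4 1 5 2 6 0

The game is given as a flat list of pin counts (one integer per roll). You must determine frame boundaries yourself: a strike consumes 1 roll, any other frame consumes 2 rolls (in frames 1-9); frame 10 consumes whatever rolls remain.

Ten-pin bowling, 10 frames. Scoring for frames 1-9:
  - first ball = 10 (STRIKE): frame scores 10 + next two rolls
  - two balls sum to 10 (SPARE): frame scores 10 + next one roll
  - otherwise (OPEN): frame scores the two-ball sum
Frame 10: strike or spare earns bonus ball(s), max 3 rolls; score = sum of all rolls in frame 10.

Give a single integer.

Answer: 7

Derivation:
Frame 1: OPEN (7+2=9). Cumulative: 9
Frame 2: OPEN (2+4=6). Cumulative: 15
Frame 3: STRIKE. 10 + next two rolls (4+4) = 18. Cumulative: 33
Frame 4: OPEN (4+4=8). Cumulative: 41
Frame 5: SPARE (8+2=10). 10 + next roll (8) = 18. Cumulative: 59
Frame 6: SPARE (8+2=10). 10 + next roll (4) = 14. Cumulative: 73
Frame 7: SPARE (4+6=10). 10 + next roll (4) = 14. Cumulative: 87
Frame 8: OPEN (4+1=5). Cumulative: 92
Frame 9: OPEN (5+2=7). Cumulative: 99
Frame 10: OPEN. Sum of all frame-10 rolls (6+0) = 6. Cumulative: 105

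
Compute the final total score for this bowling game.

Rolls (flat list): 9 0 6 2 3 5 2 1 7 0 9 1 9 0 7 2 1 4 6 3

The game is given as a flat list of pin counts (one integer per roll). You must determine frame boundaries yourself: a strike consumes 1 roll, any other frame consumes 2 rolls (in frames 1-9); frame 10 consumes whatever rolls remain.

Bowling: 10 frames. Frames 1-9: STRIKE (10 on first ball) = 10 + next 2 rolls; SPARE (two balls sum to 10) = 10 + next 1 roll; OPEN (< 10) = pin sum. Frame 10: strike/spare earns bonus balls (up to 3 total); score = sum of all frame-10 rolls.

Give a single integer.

Answer: 86

Derivation:
Frame 1: OPEN (9+0=9). Cumulative: 9
Frame 2: OPEN (6+2=8). Cumulative: 17
Frame 3: OPEN (3+5=8). Cumulative: 25
Frame 4: OPEN (2+1=3). Cumulative: 28
Frame 5: OPEN (7+0=7). Cumulative: 35
Frame 6: SPARE (9+1=10). 10 + next roll (9) = 19. Cumulative: 54
Frame 7: OPEN (9+0=9). Cumulative: 63
Frame 8: OPEN (7+2=9). Cumulative: 72
Frame 9: OPEN (1+4=5). Cumulative: 77
Frame 10: OPEN. Sum of all frame-10 rolls (6+3) = 9. Cumulative: 86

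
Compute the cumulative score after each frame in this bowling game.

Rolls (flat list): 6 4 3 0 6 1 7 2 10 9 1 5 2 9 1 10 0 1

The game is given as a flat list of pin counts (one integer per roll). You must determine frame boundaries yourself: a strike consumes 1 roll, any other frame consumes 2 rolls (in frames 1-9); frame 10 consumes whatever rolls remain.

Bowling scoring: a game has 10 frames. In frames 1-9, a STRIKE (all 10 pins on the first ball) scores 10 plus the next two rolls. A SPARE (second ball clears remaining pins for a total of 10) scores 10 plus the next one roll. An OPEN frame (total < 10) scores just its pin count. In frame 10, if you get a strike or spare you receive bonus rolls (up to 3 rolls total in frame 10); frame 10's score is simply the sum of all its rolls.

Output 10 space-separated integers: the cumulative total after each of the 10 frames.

Answer: 13 16 23 32 52 67 74 94 105 106

Derivation:
Frame 1: SPARE (6+4=10). 10 + next roll (3) = 13. Cumulative: 13
Frame 2: OPEN (3+0=3). Cumulative: 16
Frame 3: OPEN (6+1=7). Cumulative: 23
Frame 4: OPEN (7+2=9). Cumulative: 32
Frame 5: STRIKE. 10 + next two rolls (9+1) = 20. Cumulative: 52
Frame 6: SPARE (9+1=10). 10 + next roll (5) = 15. Cumulative: 67
Frame 7: OPEN (5+2=7). Cumulative: 74
Frame 8: SPARE (9+1=10). 10 + next roll (10) = 20. Cumulative: 94
Frame 9: STRIKE. 10 + next two rolls (0+1) = 11. Cumulative: 105
Frame 10: OPEN. Sum of all frame-10 rolls (0+1) = 1. Cumulative: 106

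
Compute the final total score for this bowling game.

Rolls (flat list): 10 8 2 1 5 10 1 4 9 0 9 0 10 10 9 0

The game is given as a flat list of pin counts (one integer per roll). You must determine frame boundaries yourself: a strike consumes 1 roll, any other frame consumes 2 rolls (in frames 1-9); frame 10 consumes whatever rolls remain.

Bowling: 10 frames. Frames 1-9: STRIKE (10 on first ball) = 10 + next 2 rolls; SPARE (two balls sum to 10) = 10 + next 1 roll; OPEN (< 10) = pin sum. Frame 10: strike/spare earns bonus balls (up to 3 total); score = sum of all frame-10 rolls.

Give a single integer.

Frame 1: STRIKE. 10 + next two rolls (8+2) = 20. Cumulative: 20
Frame 2: SPARE (8+2=10). 10 + next roll (1) = 11. Cumulative: 31
Frame 3: OPEN (1+5=6). Cumulative: 37
Frame 4: STRIKE. 10 + next two rolls (1+4) = 15. Cumulative: 52
Frame 5: OPEN (1+4=5). Cumulative: 57
Frame 6: OPEN (9+0=9). Cumulative: 66
Frame 7: OPEN (9+0=9). Cumulative: 75
Frame 8: STRIKE. 10 + next two rolls (10+9) = 29. Cumulative: 104
Frame 9: STRIKE. 10 + next two rolls (9+0) = 19. Cumulative: 123
Frame 10: OPEN. Sum of all frame-10 rolls (9+0) = 9. Cumulative: 132

Answer: 132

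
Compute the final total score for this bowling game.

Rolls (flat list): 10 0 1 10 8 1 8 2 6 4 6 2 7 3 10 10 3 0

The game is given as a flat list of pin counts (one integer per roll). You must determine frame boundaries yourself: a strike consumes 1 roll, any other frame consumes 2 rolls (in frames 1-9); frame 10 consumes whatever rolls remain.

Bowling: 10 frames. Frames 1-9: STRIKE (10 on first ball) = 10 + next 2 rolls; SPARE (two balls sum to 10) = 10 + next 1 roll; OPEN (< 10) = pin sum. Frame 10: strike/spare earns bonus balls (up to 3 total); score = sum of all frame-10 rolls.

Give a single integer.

Answer: 136

Derivation:
Frame 1: STRIKE. 10 + next two rolls (0+1) = 11. Cumulative: 11
Frame 2: OPEN (0+1=1). Cumulative: 12
Frame 3: STRIKE. 10 + next two rolls (8+1) = 19. Cumulative: 31
Frame 4: OPEN (8+1=9). Cumulative: 40
Frame 5: SPARE (8+2=10). 10 + next roll (6) = 16. Cumulative: 56
Frame 6: SPARE (6+4=10). 10 + next roll (6) = 16. Cumulative: 72
Frame 7: OPEN (6+2=8). Cumulative: 80
Frame 8: SPARE (7+3=10). 10 + next roll (10) = 20. Cumulative: 100
Frame 9: STRIKE. 10 + next two rolls (10+3) = 23. Cumulative: 123
Frame 10: STRIKE. Sum of all frame-10 rolls (10+3+0) = 13. Cumulative: 136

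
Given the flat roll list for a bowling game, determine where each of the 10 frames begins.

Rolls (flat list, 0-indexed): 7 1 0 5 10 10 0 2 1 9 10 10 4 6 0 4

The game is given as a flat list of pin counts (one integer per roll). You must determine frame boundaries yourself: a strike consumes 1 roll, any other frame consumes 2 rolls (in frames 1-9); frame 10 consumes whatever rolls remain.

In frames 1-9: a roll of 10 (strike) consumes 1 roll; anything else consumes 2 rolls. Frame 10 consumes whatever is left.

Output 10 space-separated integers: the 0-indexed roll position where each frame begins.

Answer: 0 2 4 5 6 8 10 11 12 14

Derivation:
Frame 1 starts at roll index 0: rolls=7,1 (sum=8), consumes 2 rolls
Frame 2 starts at roll index 2: rolls=0,5 (sum=5), consumes 2 rolls
Frame 3 starts at roll index 4: roll=10 (strike), consumes 1 roll
Frame 4 starts at roll index 5: roll=10 (strike), consumes 1 roll
Frame 5 starts at roll index 6: rolls=0,2 (sum=2), consumes 2 rolls
Frame 6 starts at roll index 8: rolls=1,9 (sum=10), consumes 2 rolls
Frame 7 starts at roll index 10: roll=10 (strike), consumes 1 roll
Frame 8 starts at roll index 11: roll=10 (strike), consumes 1 roll
Frame 9 starts at roll index 12: rolls=4,6 (sum=10), consumes 2 rolls
Frame 10 starts at roll index 14: 2 remaining rolls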